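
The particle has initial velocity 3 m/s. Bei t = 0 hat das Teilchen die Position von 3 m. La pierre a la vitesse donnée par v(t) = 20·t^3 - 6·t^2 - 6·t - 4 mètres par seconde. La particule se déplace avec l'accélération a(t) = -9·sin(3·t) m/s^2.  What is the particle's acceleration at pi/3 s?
From the given acceleration equation a(t) = -9·sin(3·t), we substitute t = pi/3 to get a = 0.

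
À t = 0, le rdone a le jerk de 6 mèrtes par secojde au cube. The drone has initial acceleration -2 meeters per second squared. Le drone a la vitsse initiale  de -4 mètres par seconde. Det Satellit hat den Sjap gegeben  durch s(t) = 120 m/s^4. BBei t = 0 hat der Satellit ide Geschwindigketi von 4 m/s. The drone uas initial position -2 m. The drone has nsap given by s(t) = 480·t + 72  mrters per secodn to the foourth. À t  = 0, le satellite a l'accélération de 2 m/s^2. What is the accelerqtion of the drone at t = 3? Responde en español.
Partiendo del snap s(t) = 480·t + 72, tomamos 2 antiderivadas. La integral del snap es la sacudida. Usando j(0) = 6, obtenemos j(t) = 240·t^2 + 72·t + 6. Integrando la sacudida y usando la condición inicial a(0) = -2, obtenemos a(t) = 80·t^3 + 36·t^2 + 6·t - 2. Usando a(t) = 80·t^3 + 36·t^2 + 6·t - 2 y sustituyendo t = 3, encontramos a = 2500.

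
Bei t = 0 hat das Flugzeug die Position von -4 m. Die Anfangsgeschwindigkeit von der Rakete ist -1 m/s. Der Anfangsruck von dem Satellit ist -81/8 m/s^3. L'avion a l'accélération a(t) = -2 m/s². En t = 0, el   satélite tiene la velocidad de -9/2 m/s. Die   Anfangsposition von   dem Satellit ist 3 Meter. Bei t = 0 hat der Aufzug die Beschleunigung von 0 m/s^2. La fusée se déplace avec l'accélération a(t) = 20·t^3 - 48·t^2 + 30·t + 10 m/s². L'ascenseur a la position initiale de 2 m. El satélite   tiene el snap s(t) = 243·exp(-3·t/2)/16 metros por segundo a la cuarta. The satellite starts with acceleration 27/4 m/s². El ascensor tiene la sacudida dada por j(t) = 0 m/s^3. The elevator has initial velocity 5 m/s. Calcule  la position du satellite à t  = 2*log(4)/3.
En partant du snap s(t) = 243·exp(-3·t/2)/16, nous prenons 4 primitives. En prenant ∫s(t)dt et en appliquant j(0) = -81/8, nous trouvons j(t) = -81·exp(-3·t/2)/8. L'intégrale du jerk est l'accélération. En utilisant a(0) = 27/4, nous obtenons a(t) = 27·exp(-3·t/2)/4. L'intégrale de l'accélération, avec v(0) = -9/2, donne la vitesse: v(t) = -9·exp(-3·t/2)/2. En prenant ∫v(t)dt et en appliquant x(0) = 3, nous trouvons x(t) = 3·exp(-3·t/2). En utilisant x(t) = 3·exp(-3·t/2) et en substituant t = 2*log(4)/3, nous trouvons x = 3/4.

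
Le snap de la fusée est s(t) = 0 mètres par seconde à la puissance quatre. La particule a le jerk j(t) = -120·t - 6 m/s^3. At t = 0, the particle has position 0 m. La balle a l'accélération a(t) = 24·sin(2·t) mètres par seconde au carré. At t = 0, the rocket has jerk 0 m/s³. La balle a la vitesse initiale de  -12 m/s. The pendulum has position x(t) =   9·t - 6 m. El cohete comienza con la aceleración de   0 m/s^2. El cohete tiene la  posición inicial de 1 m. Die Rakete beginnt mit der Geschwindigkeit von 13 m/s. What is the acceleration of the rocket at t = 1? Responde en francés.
Nous devons trouver la primitive de notre équation du snap s(t) = 0 2 fois. La primitive du snap est le jerk. En utilisant j(0) = 0, nous obtenons j(t) = 0. En intégrant le jerk et en utilisant la condition initiale a(0) = 0, nous obtenons a(t) = 0. En utilisant a(t) = 0 et en substituant t = 1, nous trouvons a = 0.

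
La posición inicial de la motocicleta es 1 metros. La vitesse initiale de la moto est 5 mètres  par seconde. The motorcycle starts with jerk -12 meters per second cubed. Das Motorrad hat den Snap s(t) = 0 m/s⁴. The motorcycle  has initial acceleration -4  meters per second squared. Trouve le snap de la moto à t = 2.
Nous avons le snap s(t) = 0. En substituant t = 2: s(2) = 0.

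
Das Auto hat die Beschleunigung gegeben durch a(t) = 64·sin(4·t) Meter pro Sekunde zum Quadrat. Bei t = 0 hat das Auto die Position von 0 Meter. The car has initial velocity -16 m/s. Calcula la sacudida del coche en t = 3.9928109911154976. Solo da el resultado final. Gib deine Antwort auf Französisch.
La réponse est -247.178592196853.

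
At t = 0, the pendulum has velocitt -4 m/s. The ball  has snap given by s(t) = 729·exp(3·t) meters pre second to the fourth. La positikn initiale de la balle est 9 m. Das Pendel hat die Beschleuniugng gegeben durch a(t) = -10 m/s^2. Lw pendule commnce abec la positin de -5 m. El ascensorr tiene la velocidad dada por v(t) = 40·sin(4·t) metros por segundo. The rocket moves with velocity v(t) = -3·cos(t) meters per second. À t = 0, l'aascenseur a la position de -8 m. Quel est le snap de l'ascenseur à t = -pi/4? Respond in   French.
Nous devons dériver notre équation de la vitesse v(t) = 40·sin(4·t) 3 fois. La dérivée de la vitesse donne l'accélération: a(t) = 160·cos(4·t). En dérivant l'accélération, nous obtenons le jerk: j(t) = -640·sin(4·t). En prenant d/dt de j(t), nous trouvons s(t) = -2560·cos(4·t). De l'équation du snap s(t) = -2560·cos(4·t), nous substituons t = -pi/4 pour obtenir s = 2560.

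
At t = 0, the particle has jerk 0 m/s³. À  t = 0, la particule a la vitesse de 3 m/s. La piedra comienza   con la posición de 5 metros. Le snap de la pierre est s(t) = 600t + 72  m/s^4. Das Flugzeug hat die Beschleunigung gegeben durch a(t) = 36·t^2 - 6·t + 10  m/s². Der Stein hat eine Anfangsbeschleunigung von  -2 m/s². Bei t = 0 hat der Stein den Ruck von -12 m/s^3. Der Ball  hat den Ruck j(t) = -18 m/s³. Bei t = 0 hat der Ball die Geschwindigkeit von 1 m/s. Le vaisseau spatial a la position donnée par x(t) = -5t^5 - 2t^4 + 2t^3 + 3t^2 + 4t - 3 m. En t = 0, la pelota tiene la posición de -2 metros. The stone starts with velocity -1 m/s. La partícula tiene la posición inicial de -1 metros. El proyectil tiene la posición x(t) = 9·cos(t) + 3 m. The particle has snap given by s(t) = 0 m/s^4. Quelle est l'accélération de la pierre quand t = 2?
Pour résoudre ceci, nous devons prendre 2 intégrales de notre équation du snap s(t) = 600·t + 72. L'intégrale du snap, avec j(0) = -12, donne le jerk: j(t) = 300·t^2 + 72·t - 12. L'intégrale du jerk est l'accélération. En utilisant a(0) = -2, nous obtenons a(t) = 100·t^3 + 36·t^2 - 12·t - 2. De l'équation de l'accélération a(t) = 100·t^3 + 36·t^2 - 12·t - 2, nous substituons t = 2 pour obtenir a = 918.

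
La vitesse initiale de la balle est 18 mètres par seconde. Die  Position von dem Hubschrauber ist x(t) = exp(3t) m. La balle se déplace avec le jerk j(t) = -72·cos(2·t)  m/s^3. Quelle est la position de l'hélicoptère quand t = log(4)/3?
Nous avons la position x(t) = exp(3·t). En substituant t = log(4)/3: x(log(4)/3) = 4.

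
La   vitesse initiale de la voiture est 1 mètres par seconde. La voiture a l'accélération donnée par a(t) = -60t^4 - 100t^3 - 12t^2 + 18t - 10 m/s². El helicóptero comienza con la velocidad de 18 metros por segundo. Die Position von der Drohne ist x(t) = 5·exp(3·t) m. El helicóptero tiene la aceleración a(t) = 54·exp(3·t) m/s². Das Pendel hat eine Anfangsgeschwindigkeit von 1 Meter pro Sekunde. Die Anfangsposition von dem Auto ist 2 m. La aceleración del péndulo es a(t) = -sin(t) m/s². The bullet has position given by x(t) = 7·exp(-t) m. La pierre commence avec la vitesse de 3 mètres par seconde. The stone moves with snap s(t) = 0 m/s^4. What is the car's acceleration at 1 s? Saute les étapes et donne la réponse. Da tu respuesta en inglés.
The answer is -164.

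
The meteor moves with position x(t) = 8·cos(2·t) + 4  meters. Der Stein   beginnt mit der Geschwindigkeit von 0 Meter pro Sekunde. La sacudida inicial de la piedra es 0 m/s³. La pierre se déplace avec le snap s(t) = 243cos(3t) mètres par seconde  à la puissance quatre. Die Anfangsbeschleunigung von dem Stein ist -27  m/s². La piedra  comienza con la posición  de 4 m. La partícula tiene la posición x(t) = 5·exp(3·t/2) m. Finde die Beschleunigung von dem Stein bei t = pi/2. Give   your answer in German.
Um dies zu lösen, müssen wir 2 Stammfunktionen unserer Gleichung für den Snap s(t) = 243·cos(3·t) finden. Die Stammfunktion von dem Snap, mit j(0) = 0, ergibt den Ruck: j(t) = 81·sin(3·t). Mit ∫j(t)dt und Anwendung von a(0) = -27, finden wir a(t) = -27·cos(3·t). Wir haben die Beschleunigung a(t) = -27·cos(3·t). Durch Einsetzen von t = pi/2: a(pi/2) = 0.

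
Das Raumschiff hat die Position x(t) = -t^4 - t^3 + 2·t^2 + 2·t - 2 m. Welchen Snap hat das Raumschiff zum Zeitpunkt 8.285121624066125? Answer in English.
Starting from position x(t) = -t^4 - t^3 + 2·t^2 + 2·t - 2, we take 4 derivatives. Differentiating position, we get velocity: v(t) = -4·t^3 - 3·t^2 + 4·t + 2. Differentiating velocity, we get acceleration: a(t) = -12·t^2 - 6·t + 4. The derivative of acceleration gives jerk: j(t) = -24·t - 6. Differentiating jerk, we get snap: s(t) = -24. Using s(t) = -24 and substituting t = 8.285121624066125, we find s = -24.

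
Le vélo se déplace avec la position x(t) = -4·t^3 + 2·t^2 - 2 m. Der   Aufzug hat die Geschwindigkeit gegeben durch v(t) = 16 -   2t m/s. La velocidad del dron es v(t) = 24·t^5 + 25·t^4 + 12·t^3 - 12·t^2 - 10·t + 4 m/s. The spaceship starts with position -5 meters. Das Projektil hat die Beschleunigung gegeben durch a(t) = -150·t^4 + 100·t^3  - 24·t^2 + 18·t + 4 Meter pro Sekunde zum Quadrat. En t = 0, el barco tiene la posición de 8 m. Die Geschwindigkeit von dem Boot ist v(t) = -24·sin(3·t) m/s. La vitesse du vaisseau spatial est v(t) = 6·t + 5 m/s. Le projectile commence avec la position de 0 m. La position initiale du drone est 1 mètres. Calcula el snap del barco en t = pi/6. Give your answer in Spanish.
Debemos derivar nuestra ecuación de la velocidad v(t) = -24·sin(3·t) 3 veces. Tomando d/dt de v(t), encontramos a(t) = -72·cos(3·t). La derivada de la aceleración da la sacudida: j(t) = 216·sin(3·t). La derivada de la sacudida da el snap: s(t) = 648·cos(3·t). Usando s(t) = 648·cos(3·t) y sustituyendo t = pi/6, encontramos s = 0.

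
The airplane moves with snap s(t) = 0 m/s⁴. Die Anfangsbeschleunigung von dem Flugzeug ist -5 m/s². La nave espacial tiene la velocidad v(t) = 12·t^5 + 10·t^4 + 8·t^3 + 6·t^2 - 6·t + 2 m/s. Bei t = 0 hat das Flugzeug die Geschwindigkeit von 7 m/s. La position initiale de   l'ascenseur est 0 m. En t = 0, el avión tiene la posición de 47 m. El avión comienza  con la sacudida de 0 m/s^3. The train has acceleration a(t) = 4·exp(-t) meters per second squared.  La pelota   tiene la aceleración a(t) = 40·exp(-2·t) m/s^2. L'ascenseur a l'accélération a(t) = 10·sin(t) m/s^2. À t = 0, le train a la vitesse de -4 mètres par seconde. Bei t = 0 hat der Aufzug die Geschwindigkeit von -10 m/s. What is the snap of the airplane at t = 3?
From the given snap equation s(t) = 0, we substitute t = 3 to get s = 0.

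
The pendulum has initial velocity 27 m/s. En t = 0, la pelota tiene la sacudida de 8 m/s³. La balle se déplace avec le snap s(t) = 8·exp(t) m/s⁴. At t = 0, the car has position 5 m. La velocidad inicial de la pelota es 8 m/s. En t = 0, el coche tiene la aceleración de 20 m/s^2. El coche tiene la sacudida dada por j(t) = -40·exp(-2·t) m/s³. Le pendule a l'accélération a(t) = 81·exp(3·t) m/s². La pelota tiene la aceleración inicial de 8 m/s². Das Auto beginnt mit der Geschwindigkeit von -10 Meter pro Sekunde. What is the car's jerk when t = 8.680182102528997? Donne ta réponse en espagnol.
De la ecuación de la sacudida j(t) = -40·exp(-2·t), sustituimos t = 8.680182102528997 para obtener j = -0.00000115491391302703.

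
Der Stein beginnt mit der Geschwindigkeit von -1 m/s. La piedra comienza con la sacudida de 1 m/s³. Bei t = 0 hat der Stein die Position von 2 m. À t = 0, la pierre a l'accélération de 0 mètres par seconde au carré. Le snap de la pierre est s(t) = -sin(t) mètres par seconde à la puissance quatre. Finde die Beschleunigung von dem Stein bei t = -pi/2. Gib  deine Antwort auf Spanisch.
Necesitamos integrar nuestra ecuación del snap s(t) = -sin(t) 2 veces. Tomando ∫s(t)dt y aplicando j(0) = 1, encontramos j(t) = cos(t). Integrando la sacudida y usando la condición inicial a(0) = 0, obtenemos a(t) = sin(t). De la ecuación de la aceleración a(t) = sin(t), sustituimos t = -pi/2 para obtener a = -1.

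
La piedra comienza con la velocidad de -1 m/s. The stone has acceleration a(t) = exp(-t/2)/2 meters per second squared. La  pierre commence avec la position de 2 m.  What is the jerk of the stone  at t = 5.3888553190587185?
To solve this, we need to take 1 derivative of our acceleration equation a(t) = exp(-t/2)/2. The derivative of acceleration gives jerk: j(t) = -exp(-t/2)/4. Using j(t) = -exp(-t/2)/4 and substituting t = 5.3888553190587185, we find j = -0.0168952625193648.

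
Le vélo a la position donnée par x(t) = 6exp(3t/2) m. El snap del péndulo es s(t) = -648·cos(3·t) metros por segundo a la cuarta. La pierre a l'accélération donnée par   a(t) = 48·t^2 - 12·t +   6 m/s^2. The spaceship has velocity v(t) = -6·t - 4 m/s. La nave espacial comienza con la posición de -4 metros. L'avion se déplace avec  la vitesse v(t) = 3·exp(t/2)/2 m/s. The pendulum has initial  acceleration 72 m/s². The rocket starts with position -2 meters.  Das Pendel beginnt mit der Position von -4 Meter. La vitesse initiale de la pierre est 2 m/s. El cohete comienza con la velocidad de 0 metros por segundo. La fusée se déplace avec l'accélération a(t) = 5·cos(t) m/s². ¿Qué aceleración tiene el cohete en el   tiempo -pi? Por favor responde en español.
De la ecuación de la aceleración a(t) = 5·cos(t), sustituimos t = -pi para obtener a = -5.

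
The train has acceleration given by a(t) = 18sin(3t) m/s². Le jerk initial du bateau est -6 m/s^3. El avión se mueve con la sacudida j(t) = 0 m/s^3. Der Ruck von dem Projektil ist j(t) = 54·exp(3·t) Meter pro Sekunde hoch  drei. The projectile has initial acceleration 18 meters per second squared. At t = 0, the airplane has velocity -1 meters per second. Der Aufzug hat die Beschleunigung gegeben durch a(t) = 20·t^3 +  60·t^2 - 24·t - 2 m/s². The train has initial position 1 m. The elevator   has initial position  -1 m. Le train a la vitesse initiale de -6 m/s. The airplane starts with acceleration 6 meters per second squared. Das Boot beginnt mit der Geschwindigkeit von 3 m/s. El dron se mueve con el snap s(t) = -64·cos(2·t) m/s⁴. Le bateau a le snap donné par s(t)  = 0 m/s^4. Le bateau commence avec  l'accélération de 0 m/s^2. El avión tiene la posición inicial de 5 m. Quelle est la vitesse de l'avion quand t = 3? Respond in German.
Wir müssen unsere Gleichung für den Ruck j(t) = 0 2-mal integrieren. Das Integral von dem Ruck, mit a(0) = 6, ergibt die Beschleunigung: a(t) = 6. Mit ∫a(t)dt und Anwendung von v(0) = -1, finden wir v(t) = 6·t - 1. Wir haben die Geschwindigkeit v(t) = 6·t - 1. Durch Einsetzen von t = 3: v(3) = 17.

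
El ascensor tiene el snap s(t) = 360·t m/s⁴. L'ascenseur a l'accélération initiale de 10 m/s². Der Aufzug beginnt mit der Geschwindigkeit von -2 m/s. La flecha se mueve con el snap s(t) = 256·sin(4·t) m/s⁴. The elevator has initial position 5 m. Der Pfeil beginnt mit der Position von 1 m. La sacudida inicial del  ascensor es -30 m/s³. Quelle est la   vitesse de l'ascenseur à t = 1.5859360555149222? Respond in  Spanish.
Partiendo del snap s(t) = 360·t, tomamos 3 antiderivadas. La integral del snap es la sacudida. Usando j(0) = -30, obtenemos j(t) = 180·t^2 - 30. Tomando ∫j(t)dt y aplicando a(0) = 10, encontramos a(t) = 60·t^3 - 30·t + 10. La integral de la aceleración es la velocidad. Usando v(0) = -2, obtenemos v(t) = 15·t^4 - 15·t^2 + 10·t - 2. De la ecuación de la velocidad v(t) = 15·t^4 - 15·t^2 + 10·t - 2, sustituimos t = 1.5859360555149222 para obtener v = 71.0244133732974.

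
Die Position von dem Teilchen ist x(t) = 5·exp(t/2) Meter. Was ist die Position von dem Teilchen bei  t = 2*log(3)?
Wir haben die Position x(t) = 5·exp(t/2). Durch Einsetzen von t = 2*log(3): x(2*log(3)) = 15.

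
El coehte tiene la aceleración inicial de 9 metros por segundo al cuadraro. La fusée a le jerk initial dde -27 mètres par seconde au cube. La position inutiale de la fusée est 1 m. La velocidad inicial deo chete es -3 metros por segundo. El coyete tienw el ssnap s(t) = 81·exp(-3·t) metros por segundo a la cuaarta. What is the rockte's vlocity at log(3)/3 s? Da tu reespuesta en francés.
En partant du snap s(t) = 81·exp(-3·t), nous prenons 3 primitives. La primitive du snap est le jerk. En utilisant j(0) = -27, nous obtenons j(t) = -27·exp(-3·t). En prenant ∫j(t)dt et en appliquant a(0) = 9, nous trouvons a(t) = 9·exp(-3·t). En intégrant l'accélération et en utilisant la condition initiale v(0) = -3, nous obtenons v(t) = -3·exp(-3·t). En utilisant v(t) = -3·exp(-3·t) et en substituant t = log(3)/3, nous trouvons v = -1.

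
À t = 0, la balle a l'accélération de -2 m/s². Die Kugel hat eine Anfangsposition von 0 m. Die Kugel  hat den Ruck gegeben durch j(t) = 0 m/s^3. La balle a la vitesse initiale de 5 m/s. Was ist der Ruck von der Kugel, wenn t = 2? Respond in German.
Aus der Gleichung für den Ruck j(t) = 0, setzen wir t = 2 ein und erhalten j = 0.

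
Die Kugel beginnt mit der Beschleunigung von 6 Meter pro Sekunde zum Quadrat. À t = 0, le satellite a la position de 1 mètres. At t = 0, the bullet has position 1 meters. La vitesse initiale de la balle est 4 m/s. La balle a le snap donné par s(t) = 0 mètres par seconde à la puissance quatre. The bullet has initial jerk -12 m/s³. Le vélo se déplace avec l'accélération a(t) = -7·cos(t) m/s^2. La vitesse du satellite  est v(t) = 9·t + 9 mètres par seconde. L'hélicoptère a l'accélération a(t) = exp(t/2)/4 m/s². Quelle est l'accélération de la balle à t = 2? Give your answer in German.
Wir müssen unsere Gleichung für den Snap s(t) = 0 2-mal integrieren. Durch Integration von dem Snap und Verwendung der Anfangsbedingung j(0) = -12, erhalten wir j(t) = -12. Das Integral von dem Ruck ist die Beschleunigung. Mit a(0) = 6 erhalten wir a(t) = 6 - 12·t. Mit a(t) = 6 - 12·t und Einsetzen von t = 2, finden wir a = -18.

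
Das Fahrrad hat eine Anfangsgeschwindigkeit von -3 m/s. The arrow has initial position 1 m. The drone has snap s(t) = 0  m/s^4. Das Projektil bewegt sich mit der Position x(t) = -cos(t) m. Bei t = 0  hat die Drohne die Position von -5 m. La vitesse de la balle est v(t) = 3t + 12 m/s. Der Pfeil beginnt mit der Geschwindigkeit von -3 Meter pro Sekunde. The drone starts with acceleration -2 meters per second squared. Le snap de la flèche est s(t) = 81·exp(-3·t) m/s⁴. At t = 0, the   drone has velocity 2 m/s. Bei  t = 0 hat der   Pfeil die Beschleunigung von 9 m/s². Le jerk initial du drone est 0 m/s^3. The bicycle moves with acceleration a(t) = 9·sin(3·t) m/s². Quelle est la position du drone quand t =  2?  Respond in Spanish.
Partiendo del snap s(t) = 0, tomamos 4 antiderivadas. La antiderivada del snap es la sacudida. Usando j(0) = 0, obtenemos j(t) = 0. Tomando ∫j(t)dt y aplicando a(0) = -2, encontramos a(t) = -2. La integral de la aceleración, con v(0) = 2, da la velocidad: v(t) = 2 - 2·t. La integral de la velocidad, con x(0) = -5, da la posición: x(t) = -t^2 + 2·t - 5. Usando x(t) = -t^2 + 2·t - 5 y sustituyendo t = 2, encontramos x = -5.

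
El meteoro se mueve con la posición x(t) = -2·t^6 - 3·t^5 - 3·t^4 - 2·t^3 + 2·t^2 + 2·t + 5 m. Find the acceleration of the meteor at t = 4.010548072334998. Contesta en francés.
En partant de la position x(t) = -2·t^6 - 3·t^5 - 3·t^4 - 2·t^3 + 2·t^2 + 2·t + 5, nous prenons 2 dérivées. En prenant d/dt de x(t), nous trouvons v(t) = -12·t^5 - 15·t^4 - 12·t^3 - 6·t^2 + 4·t + 2. En dérivant la vitesse, nous obtenons l'accélération: a(t) = -60·t^4 - 60·t^3 - 36·t^2 - 12·t + 4. En utilisant a(t) = -60·t^4 - 60·t^3 - 36·t^2 - 12·t + 4 et en substituant t = 4.010548072334998, nous trouvons a = -20016.2874409876.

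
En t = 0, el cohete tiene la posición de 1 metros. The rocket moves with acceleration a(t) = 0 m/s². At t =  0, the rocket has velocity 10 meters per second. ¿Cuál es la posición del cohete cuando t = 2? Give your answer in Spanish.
Debemos encontrar la antiderivada de nuestra ecuación de la aceleración a(t) = 0 2 veces. Integrando la aceleración y usando la condición inicial v(0) = 10, obtenemos v(t) = 10. Integrando la velocidad y usando la condición inicial x(0) = 1, obtenemos x(t) = 10·t + 1. Usando x(t) = 10·t + 1 y sustituyendo t = 2, encontramos x = 21.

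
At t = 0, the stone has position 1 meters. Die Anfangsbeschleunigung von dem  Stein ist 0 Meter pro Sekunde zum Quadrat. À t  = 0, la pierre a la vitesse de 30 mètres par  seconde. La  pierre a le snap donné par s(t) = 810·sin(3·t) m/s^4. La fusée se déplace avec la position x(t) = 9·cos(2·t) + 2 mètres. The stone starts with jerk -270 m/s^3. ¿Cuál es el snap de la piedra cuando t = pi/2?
De la ecuación del snap s(t) = 810·sin(3·t), sustituimos t = pi/2 para obtener s = -810.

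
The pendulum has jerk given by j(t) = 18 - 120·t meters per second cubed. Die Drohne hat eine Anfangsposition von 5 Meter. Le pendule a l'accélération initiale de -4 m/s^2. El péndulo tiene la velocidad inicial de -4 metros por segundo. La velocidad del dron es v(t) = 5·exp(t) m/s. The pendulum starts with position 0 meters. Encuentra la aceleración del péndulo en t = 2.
Necesitamos integrar nuestra ecuación de la sacudida j(t) = 18 - 120·t 1 vez. Tomando ∫j(t)dt y aplicando a(0) = -4, encontramos a(t) = -60·t^2 + 18·t - 4. De la ecuación de la aceleración a(t) = -60·t^2 + 18·t - 4, sustituimos t = 2 para obtener a = -208.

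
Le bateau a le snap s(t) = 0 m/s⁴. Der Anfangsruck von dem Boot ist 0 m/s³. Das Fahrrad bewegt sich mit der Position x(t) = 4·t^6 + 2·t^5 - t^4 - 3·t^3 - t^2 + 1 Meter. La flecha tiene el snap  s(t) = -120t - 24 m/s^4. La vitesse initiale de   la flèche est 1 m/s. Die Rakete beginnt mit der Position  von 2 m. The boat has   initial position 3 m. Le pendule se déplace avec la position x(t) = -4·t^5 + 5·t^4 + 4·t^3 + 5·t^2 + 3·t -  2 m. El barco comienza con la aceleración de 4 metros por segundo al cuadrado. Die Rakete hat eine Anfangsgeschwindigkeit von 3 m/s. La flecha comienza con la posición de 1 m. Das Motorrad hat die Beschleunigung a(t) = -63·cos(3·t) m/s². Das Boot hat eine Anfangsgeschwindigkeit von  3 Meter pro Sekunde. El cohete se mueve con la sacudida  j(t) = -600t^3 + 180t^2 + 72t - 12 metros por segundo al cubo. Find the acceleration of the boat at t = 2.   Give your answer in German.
Ausgehend von dem Snap s(t) = 0, nehmen wir 2 Stammfunktionen. Das Integral von dem Snap ist der Ruck. Mit j(0) = 0 erhalten wir j(t) = 0. Mit ∫j(t)dt und Anwendung von a(0) = 4, finden wir a(t) = 4. Mit a(t) = 4 und Einsetzen von t = 2, finden wir a = 4.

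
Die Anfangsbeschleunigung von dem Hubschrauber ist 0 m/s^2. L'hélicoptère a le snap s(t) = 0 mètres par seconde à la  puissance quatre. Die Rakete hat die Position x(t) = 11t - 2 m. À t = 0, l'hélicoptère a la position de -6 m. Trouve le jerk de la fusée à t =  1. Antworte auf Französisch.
Nous devons dériver notre équation de la position x(t) = 11·t - 2 3 fois. En prenant d/dt de x(t), nous trouvons v(t) = 11. En prenant d/dt de v(t), nous trouvons a(t) = 0. La dérivée de l'accélération donne le jerk: j(t) = 0. En utilisant j(t) = 0 et en substituant t = 1, nous trouvons j = 0.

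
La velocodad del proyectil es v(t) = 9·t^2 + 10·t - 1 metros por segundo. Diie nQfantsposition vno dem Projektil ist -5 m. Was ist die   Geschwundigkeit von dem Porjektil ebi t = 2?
Mit v(t) = 9·t^2 + 10·t - 1 und Einsetzen von t = 2, finden wir v = 55.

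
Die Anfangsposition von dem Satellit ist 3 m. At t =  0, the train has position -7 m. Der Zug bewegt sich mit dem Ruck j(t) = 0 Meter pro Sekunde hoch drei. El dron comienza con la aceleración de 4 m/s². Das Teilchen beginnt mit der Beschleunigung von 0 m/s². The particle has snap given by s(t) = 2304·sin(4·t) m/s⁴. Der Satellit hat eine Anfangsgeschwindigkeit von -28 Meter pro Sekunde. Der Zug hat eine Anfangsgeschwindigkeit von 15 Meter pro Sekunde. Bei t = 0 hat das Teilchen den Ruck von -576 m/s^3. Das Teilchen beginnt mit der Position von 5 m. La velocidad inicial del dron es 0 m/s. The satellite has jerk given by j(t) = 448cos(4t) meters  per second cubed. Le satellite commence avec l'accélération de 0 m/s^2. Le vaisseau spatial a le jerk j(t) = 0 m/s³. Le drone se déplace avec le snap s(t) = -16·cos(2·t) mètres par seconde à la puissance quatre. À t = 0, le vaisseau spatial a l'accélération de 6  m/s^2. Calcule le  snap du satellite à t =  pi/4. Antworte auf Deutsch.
Wir müssen unsere Gleichung für den Ruck j(t) = 448·cos(4·t) 1-mal ableiten. Mit d/dt von j(t) finden wir s(t) = -1792·sin(4·t). Mit s(t) = -1792·sin(4·t) und Einsetzen von t = pi/4, finden wir s = 0.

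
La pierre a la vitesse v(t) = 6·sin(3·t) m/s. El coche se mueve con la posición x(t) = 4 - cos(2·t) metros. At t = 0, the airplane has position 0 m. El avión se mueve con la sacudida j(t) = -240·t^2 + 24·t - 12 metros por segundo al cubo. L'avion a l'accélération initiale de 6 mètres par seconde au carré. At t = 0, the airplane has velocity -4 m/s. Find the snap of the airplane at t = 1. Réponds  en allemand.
Wir müssen unsere Gleichung für den Ruck j(t) = -240·t^2 + 24·t - 12 1-mal ableiten. Die Ableitung von dem Ruck ergibt den Snap: s(t) = 24 - 480·t. Aus der Gleichung für den Snap s(t) = 24 - 480·t, setzen wir t = 1 ein und erhalten s = -456.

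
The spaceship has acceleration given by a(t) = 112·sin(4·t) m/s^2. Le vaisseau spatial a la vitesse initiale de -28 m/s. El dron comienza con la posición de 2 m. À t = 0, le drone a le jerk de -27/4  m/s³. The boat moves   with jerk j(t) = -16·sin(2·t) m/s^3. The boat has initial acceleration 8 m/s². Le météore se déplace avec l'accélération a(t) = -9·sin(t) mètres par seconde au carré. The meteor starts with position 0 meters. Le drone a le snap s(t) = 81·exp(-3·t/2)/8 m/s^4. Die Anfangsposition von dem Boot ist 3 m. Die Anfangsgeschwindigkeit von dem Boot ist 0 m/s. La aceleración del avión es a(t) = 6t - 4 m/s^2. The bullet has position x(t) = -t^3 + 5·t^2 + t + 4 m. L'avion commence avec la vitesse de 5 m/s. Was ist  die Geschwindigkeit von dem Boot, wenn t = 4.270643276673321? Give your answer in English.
Starting from jerk j(t) = -16·sin(2·t), we take 2 antiderivatives. The integral of jerk, with a(0) = 8, gives acceleration: a(t) = 8·cos(2·t). Integrating acceleration and using the initial condition v(0) = 0, we get v(t) = 4·sin(2·t). From the given velocity equation v(t) = 4·sin(2·t), we substitute t = 4.270643276673321 to get v = 3.09183492397444.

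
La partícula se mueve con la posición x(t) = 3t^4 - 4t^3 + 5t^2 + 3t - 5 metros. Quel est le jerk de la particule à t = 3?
En partant de la position x(t) = 3·t^4 - 4·t^3 + 5·t^2 + 3·t - 5, nous prenons 3 dérivées. En dérivant la position, nous obtenons la vitesse: v(t) = 12·t^3 - 12·t^2 + 10·t + 3. En prenant d/dt de v(t), nous trouvons a(t) = 36·t^2 - 24·t + 10. En prenant d/dt de a(t), nous trouvons j(t) = 72·t - 24. Nous avons le jerk j(t) = 72·t - 24. En substituant t = 3: j(3) = 192.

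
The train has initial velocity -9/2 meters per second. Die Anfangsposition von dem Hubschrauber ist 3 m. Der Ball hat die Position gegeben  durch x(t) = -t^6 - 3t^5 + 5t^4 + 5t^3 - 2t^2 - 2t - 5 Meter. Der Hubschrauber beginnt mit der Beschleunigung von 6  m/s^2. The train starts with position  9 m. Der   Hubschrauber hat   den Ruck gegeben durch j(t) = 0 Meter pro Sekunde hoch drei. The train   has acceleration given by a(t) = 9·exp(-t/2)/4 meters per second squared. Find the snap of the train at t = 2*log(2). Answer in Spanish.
Debemos derivar nuestra ecuación de la aceleración a(t) = 9·exp(-t/2)/4 2 veces. Tomando d/dt de a(t), encontramos j(t) = -9·exp(-t/2)/8. Tomando d/dt de j(t), encontramos s(t) = 9·exp(-t/2)/16. De la ecuación del snap s(t) = 9·exp(-t/2)/16, sustituimos t = 2*log(2) para obtener s = 9/32.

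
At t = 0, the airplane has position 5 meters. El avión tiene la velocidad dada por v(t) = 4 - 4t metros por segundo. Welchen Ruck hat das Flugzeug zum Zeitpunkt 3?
Ausgehend von der Geschwindigkeit v(t) = 4 - 4·t, nehmen wir 2 Ableitungen. Mit d/dt von v(t) finden wir a(t) = -4. Die Ableitung von der Beschleunigung ergibt den Ruck: j(t) = 0. Aus der Gleichung für den Ruck j(t) = 0, setzen wir t = 3 ein und erhalten j = 0.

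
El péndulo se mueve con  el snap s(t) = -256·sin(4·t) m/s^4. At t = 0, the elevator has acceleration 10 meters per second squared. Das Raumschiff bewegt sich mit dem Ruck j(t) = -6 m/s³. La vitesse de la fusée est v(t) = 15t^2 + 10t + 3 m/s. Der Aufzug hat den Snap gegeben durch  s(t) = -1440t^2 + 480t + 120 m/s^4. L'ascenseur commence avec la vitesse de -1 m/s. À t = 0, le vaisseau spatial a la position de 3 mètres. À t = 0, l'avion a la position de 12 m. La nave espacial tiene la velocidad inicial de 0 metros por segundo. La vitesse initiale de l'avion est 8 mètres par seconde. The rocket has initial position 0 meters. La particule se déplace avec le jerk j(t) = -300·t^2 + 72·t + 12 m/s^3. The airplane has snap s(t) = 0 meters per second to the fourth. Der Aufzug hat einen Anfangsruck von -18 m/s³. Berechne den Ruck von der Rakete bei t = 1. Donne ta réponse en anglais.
To solve this, we need to take 2 derivatives of our velocity equation v(t) = 15·t^2 + 10·t + 3. Differentiating velocity, we get acceleration: a(t) = 30·t + 10. Taking d/dt of a(t), we find j(t) = 30. We have jerk j(t) = 30. Substituting t = 1: j(1) = 30.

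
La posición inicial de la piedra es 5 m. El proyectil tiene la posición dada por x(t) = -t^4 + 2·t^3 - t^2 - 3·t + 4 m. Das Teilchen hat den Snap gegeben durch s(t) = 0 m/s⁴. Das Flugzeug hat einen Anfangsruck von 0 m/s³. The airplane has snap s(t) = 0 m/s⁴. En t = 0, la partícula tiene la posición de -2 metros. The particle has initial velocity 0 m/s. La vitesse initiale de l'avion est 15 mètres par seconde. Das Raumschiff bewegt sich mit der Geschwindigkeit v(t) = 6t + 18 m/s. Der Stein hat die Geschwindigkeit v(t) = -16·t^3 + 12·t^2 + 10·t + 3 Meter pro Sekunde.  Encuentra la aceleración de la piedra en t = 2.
Debemos derivar nuestra ecuación de la velocidad v(t) = -16·t^3 + 12·t^2 + 10·t + 3 1 vez. La derivada de la velocidad da la aceleración: a(t) = -48·t^2 + 24·t + 10. Usando a(t) = -48·t^2 + 24·t + 10 y sustituyendo t = 2, encontramos a = -134.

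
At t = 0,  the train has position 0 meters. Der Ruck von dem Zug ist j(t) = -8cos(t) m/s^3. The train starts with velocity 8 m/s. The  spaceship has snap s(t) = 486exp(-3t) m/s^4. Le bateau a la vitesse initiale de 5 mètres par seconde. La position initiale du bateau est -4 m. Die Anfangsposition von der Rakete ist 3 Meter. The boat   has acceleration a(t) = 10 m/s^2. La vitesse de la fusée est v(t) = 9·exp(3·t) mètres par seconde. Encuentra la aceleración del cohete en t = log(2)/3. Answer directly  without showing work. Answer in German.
a(log(2)/3) = 54.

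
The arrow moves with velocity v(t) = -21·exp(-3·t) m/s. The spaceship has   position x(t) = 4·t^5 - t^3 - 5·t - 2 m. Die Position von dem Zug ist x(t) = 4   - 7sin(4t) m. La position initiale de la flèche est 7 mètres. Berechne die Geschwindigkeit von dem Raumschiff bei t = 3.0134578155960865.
Ausgehend von der Position x(t) = 4·t^5 - t^3 - 5·t - 2, nehmen wir 1 Ableitung. Durch Ableiten von der Position erhalten wir die Geschwindigkeit: v(t) = 20·t^4 - 3·t^2 - 5. Aus der Gleichung für die Geschwindigkeit v(t) = 20·t^4 - 3·t^2 - 5, setzen wir t = 3.0134578155960865 ein und erhalten v = 1617.02228512096.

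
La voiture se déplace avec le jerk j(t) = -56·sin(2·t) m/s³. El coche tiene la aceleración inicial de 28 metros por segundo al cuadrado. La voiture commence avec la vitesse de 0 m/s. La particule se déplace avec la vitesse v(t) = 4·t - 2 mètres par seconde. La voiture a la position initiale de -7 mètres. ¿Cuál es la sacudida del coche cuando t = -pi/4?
De la ecuación de la sacudida j(t) = -56·sin(2·t), sustituimos t = -pi/4 para obtener j = 56.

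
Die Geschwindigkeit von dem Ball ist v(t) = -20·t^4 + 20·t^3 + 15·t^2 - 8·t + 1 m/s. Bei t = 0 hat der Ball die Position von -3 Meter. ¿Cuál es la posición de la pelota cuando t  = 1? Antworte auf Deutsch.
Wir müssen das Integral unserer Gleichung für die Geschwindigkeit v(t) = -20·t^4 + 20·t^3 + 15·t^2 - 8·t + 1 1-mal finden. Durch Integration von der Geschwindigkeit und Verwendung der Anfangsbedingung x(0) = -3, erhalten wir x(t) = -4·t^5 + 5·t^4 + 5·t^3 - 4·t^2 + t - 3. Wir haben die Position x(t) = -4·t^5 + 5·t^4 + 5·t^3 - 4·t^2 + t - 3. Durch Einsetzen von t = 1: x(1) = 0.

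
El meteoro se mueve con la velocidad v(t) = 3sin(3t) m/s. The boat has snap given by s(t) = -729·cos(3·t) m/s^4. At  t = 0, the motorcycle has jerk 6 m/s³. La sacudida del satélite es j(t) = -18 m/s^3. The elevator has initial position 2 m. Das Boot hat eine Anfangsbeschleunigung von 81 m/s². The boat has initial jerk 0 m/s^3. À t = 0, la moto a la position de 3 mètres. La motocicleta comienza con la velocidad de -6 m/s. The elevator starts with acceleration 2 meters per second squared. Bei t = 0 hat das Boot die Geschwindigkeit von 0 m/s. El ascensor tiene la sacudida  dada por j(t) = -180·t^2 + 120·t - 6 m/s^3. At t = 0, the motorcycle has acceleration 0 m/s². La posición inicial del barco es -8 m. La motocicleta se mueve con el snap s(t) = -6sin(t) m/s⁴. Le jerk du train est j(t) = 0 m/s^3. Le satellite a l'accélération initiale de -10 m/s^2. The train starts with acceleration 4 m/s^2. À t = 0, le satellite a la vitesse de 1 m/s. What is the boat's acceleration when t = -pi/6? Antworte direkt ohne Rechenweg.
The answer is 0.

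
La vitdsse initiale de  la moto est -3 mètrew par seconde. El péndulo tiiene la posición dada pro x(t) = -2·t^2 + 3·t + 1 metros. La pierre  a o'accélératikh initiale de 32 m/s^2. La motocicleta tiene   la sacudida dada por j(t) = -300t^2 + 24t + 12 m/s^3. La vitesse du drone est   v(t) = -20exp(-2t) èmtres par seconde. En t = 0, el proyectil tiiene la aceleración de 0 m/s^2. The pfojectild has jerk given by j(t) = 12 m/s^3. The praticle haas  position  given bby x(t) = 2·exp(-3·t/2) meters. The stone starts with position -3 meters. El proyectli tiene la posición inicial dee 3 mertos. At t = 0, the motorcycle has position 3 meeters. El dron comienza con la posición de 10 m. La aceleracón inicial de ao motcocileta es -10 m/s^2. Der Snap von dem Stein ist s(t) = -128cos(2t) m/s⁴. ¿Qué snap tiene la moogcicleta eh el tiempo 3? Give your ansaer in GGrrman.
Wir müssen unsere Gleichung für den Ruck j(t) = -300·t^2 + 24·t + 12 1-mal ableiten. Die Ableitung von dem Ruck ergibt den Snap: s(t) = 24 - 600·t. Wir haben den Snap s(t) = 24 - 600·t. Durch Einsetzen von t = 3: s(3) = -1776.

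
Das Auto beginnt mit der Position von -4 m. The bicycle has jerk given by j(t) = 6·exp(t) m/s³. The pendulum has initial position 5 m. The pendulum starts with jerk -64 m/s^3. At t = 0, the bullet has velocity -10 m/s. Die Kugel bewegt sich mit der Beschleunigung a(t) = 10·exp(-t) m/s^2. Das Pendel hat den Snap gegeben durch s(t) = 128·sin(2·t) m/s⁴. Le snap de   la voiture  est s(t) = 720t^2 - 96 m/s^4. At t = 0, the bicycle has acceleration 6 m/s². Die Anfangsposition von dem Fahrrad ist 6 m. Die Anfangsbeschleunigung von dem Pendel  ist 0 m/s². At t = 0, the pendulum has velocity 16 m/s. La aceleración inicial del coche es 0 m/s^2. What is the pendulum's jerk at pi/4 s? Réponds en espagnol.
Para resolver esto, necesitamos tomar 1 antiderivada de nuestra ecuación del snap s(t) = 128·sin(2·t). La antiderivada del snap, con j(0) = -64, da la sacudida: j(t) = -64·cos(2·t). Tenemos la sacudida j(t) = -64·cos(2·t). Sustituyendo t = pi/4: j(pi/4) = 0.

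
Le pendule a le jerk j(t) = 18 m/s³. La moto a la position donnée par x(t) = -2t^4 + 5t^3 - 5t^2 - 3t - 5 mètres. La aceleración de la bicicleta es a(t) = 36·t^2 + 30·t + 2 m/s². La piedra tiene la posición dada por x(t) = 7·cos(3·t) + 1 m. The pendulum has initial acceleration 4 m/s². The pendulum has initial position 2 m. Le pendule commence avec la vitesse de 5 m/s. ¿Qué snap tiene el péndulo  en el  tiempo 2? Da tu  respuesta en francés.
Pour résoudre ceci, nous devons prendre 1 dérivée de notre équation du jerk j(t) = 18. En prenant d/dt de j(t), nous trouvons s(t) = 0. En utilisant s(t) = 0 et en substituant t = 2, nous trouvons s = 0.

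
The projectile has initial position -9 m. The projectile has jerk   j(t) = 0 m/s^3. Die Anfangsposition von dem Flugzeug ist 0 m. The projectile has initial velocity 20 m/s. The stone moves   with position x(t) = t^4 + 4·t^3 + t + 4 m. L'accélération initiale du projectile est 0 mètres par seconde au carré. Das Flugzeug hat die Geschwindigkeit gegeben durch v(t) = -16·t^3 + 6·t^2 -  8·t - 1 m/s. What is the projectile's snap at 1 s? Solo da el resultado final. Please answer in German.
Der Snap bei t = 1 ist s = 0.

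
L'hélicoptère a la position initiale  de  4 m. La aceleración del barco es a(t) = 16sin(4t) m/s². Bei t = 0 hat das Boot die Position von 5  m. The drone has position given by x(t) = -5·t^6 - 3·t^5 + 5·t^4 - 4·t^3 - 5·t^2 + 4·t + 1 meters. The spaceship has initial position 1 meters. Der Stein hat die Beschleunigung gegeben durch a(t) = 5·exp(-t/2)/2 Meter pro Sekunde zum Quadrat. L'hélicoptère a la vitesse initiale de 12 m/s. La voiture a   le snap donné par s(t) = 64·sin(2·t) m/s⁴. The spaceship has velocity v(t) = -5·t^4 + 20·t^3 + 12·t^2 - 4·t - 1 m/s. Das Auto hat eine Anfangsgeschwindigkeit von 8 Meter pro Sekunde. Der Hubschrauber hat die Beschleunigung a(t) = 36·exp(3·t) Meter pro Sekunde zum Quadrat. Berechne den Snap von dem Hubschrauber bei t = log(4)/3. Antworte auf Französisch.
Pour résoudre ceci, nous devons prendre 2 dérivées de notre équation de l'accélération a(t) = 36·exp(3·t). En prenant d/dt de a(t), nous trouvons j(t) = 108·exp(3·t). En dérivant le jerk, nous obtenons le snap: s(t) = 324·exp(3·t). De l'équation du snap s(t) = 324·exp(3·t), nous substituons t = log(4)/3 pour obtenir s = 1296.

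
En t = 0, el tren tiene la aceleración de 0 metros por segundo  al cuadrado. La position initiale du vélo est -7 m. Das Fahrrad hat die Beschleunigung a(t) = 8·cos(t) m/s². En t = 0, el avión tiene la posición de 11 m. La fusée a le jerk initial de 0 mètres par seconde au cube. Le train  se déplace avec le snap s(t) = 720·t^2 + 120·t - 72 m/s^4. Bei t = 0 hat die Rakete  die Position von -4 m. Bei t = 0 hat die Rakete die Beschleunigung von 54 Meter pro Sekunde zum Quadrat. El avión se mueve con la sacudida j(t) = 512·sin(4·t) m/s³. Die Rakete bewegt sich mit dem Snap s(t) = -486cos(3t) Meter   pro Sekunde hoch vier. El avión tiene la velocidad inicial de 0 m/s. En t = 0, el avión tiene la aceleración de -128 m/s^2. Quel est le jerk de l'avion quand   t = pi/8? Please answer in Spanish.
Usando j(t) = 512·sin(4·t) y sustituyendo t = pi/8, encontramos j = 512.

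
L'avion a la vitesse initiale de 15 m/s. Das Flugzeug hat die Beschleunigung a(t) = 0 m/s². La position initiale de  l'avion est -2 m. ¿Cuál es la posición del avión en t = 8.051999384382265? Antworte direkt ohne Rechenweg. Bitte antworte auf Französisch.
À t = 8.051999384382265, x = 118.779990765734.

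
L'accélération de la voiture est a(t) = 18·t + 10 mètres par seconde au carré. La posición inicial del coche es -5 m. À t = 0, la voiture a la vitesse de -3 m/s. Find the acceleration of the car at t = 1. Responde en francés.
Nous avons l'accélération a(t) = 18·t + 10. En substituant t = 1: a(1) = 28.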